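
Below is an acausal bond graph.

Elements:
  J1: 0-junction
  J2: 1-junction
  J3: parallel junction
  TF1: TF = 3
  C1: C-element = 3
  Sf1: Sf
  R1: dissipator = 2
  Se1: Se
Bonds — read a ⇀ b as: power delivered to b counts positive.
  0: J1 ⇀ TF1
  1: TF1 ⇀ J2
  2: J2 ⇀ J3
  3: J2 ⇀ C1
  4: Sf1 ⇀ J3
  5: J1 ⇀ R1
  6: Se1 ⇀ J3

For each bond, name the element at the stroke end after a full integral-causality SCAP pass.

b0 stroke→J1
b1 stroke→TF1
b2 stroke→J2
b3 stroke→J2
b4 stroke→Sf1
b5 stroke→R1
b6 stroke→J3

b4 stroke→Sf1  (source Sf1 imposes f)
b6 stroke→J3  (Se1 fixes effort; stroke away)
b2 stroke→J2  (J3 effort already set via bond 6)
b3 stroke→J2  (C1 outputs effort q/C1)
b1 stroke→TF1  (J2: last free bond brings flow in)
b0 stroke→J1  (through TF1, causality passes straight; one stroke at TF1)
b5 stroke→R1  (J1 effort already set via bond 0)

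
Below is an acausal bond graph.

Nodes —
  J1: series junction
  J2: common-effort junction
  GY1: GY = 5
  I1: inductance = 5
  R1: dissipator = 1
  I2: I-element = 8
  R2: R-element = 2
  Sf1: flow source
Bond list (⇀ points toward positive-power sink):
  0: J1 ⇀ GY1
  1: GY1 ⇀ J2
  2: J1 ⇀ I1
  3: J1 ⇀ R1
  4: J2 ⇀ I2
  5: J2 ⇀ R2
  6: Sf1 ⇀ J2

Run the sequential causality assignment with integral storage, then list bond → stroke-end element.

b0 →J1
b1 →J2
b2 →I1
b3 →J1
b4 →I2
b5 →R2
b6 →Sf1

b6 stroke→Sf1  (Sf1: flow source, stroke at near end)
b2 stroke→I1  (I1 outputs flow p/I1)
b0 stroke→J1  (J1: bond 2 brought flow, rest push out)
b3 stroke→J1  (J1 flow already set via bond 2)
b1 stroke→J2  (GY GY1: same side as bond 0)
b4 stroke→I2  (J2 effort already set via bond 1)
b5 stroke→R2  (0-jn J2 has e-setter on 1)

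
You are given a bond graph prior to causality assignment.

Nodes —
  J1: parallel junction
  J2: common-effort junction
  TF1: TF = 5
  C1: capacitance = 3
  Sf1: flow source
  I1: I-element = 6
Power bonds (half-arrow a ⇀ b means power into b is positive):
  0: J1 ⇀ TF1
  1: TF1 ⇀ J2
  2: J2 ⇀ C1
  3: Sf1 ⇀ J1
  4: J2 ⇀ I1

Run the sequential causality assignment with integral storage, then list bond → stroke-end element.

bond 3 |Sf1  (Sf1 fixes flow; stroke at Sf1)
bond 0 |J1  (only one effort-in slot at J1)
bond 1 |TF1  (TF1: transformer flips bond 0)
bond 2 |J2  (C1 outputs effort q/C1)
bond 4 |I1  (J2: bond 2 brought effort, rest push out)

b0 stroke at J1
b1 stroke at TF1
b2 stroke at J2
b3 stroke at Sf1
b4 stroke at I1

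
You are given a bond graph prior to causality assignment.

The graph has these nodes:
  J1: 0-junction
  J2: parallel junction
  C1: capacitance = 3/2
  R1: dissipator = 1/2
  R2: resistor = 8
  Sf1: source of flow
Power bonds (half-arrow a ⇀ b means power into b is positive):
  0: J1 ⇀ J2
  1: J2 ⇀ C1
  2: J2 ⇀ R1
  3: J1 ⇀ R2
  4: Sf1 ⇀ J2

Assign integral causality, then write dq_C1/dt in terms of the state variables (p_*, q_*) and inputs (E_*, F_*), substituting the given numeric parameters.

dq_C1/dt = F_Sf1 - 17*q_C1/12

β4 stroke at Sf1  (source Sf1 imposes f)
β1 stroke at J2  (C1 outputs effort q/C1)
β0 stroke at J1  (J2 effort already set via bond 1)
β2 stroke at R1  (0-jn J2 has e-setter on 1)
β3 stroke at R2  (J1 effort already set via bond 0)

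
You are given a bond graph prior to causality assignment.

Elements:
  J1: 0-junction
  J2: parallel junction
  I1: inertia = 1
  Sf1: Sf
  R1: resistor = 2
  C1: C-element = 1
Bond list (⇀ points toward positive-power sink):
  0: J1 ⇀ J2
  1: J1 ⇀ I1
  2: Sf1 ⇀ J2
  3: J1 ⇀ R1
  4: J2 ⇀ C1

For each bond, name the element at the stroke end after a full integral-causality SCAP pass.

β0 →J1
β1 →I1
β2 →Sf1
β3 →R1
β4 →J2

bond 2 stroke at Sf1  (Sf1 (Sf) sets flow on bond)
bond 1 stroke at I1  (I1 outputs flow p/I1)
bond 4 stroke at J2  (C1 outputs effort q/C1)
bond 0 stroke at J1  (J2 effort already set via bond 4)
bond 3 stroke at R1  (J1: bond 0 brought effort, rest push out)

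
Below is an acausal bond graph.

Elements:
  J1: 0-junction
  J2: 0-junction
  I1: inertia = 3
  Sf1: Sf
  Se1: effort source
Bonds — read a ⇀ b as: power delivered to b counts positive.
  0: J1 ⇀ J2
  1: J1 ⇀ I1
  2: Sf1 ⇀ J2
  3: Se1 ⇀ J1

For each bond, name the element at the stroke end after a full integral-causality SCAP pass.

#2 stroke→Sf1  (Sf1 (Sf) sets flow on bond)
#3 stroke→J1  (Se1 (Se) sets effort on bond)
#0 stroke→J2  (common-e at J1 fixed by 3)
#1 stroke→I1  (common-e at J1 fixed by 3)

bond 0 →J2
bond 1 →I1
bond 2 →Sf1
bond 3 →J1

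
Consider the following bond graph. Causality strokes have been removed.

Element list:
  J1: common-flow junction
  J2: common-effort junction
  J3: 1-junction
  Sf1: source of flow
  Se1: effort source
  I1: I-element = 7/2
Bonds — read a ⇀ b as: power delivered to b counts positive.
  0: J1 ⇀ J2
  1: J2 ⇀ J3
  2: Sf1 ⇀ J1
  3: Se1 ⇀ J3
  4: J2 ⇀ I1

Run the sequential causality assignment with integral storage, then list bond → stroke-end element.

#0 →J1
#1 →J2
#2 →Sf1
#3 →J3
#4 →I1

b2 stroke at Sf1  (Sf1 fixes flow; stroke at Sf1)
b3 stroke at J3  (source Se1 imposes e)
b0 stroke at J1  (J1 flow already set via bond 2)
b1 stroke at J2  (J3: last free bond brings flow in)
b4 stroke at I1  (0-jn J2 has e-setter on 1)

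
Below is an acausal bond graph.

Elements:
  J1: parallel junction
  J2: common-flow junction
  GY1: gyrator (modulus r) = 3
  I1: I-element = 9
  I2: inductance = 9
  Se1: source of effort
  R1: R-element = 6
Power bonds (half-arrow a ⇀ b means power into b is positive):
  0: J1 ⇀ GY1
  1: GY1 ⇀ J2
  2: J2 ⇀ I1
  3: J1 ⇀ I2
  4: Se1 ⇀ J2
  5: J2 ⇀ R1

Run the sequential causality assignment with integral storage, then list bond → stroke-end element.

bond 0 |J1
bond 1 |J2
bond 2 |I1
bond 3 |I2
bond 4 |J2
bond 5 |J2

b4 |J2  (Se1 (Se) sets effort on bond)
b2 |I1  (I1: I, integral causality)
b1 |J2  (1-jn J2 has f-setter on 2)
b5 |J2  (common-f at J2 fixed by 2)
b0 |J1  (GY1: gyrator matches bond 1)
b3 |I2  (common-e at J1 fixed by 0)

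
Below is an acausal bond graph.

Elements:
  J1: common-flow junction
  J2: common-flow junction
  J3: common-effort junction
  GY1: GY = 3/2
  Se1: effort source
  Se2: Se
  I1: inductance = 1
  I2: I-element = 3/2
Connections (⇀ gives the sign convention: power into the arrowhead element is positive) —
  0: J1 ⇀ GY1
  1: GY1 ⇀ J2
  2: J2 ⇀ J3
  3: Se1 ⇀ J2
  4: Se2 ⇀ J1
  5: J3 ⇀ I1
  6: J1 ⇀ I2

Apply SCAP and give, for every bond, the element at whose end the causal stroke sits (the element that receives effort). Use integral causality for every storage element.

bond 3 stroke→J2  (Se1: effort source, stroke at far end)
bond 4 stroke→J1  (Se2 fixes effort; stroke away)
bond 5 stroke→I1  (I1 integral (f out))
bond 2 stroke→J3  (only one effort-in slot at J3)
bond 1 stroke→J2  (1-jn J2 has f-setter on 2)
bond 0 stroke→J1  (GY1: gyrator matches bond 1)
bond 6 stroke→I2  (only one flow-in slot at J1)

bond 0 stroke→J1
bond 1 stroke→J2
bond 2 stroke→J3
bond 3 stroke→J2
bond 4 stroke→J1
bond 5 stroke→I1
bond 6 stroke→I2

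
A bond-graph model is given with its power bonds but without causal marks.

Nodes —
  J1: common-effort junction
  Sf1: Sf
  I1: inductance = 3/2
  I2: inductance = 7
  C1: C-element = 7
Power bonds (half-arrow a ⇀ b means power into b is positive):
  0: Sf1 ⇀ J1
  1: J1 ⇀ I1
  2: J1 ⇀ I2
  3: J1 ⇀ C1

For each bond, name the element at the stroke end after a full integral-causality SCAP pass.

β0 stroke→Sf1
β1 stroke→I1
β2 stroke→I2
β3 stroke→J1

b0 →Sf1  (source Sf1 imposes f)
b1 →I1  (I1: I, integral causality)
b2 →I2  (I2: I, integral causality)
b3 →J1  (only one effort-in slot at J1)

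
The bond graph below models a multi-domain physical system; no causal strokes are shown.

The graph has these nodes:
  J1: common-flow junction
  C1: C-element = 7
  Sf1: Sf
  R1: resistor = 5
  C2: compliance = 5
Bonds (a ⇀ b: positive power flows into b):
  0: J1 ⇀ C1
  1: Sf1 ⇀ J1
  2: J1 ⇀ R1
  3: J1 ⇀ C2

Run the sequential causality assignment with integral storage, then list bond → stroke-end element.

bond 1 stroke→Sf1  (Sf1 fixes flow; stroke at Sf1)
bond 0 stroke→J1  (1-jn J1 has f-setter on 1)
bond 2 stroke→J1  (common-f at J1 fixed by 1)
bond 3 stroke→J1  (J1 flow already set via bond 1)

b0 |J1
b1 |Sf1
b2 |J1
b3 |J1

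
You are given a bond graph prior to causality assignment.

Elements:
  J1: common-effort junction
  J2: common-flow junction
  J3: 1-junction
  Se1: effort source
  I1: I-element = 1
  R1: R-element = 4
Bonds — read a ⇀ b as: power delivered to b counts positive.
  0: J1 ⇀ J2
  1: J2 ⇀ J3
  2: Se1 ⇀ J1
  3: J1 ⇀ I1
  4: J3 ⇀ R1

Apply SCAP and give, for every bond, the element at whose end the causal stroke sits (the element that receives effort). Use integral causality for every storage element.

#0 stroke→J2
#1 stroke→J3
#2 stroke→J1
#3 stroke→I1
#4 stroke→R1

bond 2 |J1  (Se1: effort source, stroke at far end)
bond 0 |J2  (J1: bond 2 brought effort, rest push out)
bond 3 |I1  (0-jn J1 has e-setter on 2)
bond 1 |J3  (closing 1-jn rule on J2)
bond 4 |R1  (J3 needs exactly one f-in)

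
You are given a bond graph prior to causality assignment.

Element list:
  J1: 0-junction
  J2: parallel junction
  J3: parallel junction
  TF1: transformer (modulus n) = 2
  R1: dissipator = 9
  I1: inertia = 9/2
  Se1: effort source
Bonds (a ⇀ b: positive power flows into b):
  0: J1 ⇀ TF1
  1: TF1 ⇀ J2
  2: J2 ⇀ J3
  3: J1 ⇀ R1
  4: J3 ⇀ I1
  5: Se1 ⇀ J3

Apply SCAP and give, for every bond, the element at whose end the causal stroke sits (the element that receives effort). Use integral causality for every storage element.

#5 →J3  (Se1 fixes effort; stroke away)
#2 →J2  (common-e at J3 fixed by 5)
#4 →I1  (0-jn J3 has e-setter on 5)
#1 →TF1  (common-e at J2 fixed by 2)
#0 →J1  (through TF1, causality passes straight; one stroke at TF1)
#3 →R1  (common-e at J1 fixed by 0)

bond 0 |J1
bond 1 |TF1
bond 2 |J2
bond 3 |R1
bond 4 |I1
bond 5 |J3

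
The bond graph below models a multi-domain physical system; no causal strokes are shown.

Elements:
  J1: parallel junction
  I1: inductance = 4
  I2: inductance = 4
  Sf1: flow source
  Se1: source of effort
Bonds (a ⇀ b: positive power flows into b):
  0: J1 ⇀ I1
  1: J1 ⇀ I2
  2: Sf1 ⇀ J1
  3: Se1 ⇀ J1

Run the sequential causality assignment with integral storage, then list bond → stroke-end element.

bond 2 stroke at Sf1  (Sf1 (Sf) sets flow on bond)
bond 3 stroke at J1  (Se1 (Se) sets effort on bond)
bond 0 stroke at I1  (J1: bond 3 brought effort, rest push out)
bond 1 stroke at I2  (J1 effort already set via bond 3)

β0 →I1
β1 →I2
β2 →Sf1
β3 →J1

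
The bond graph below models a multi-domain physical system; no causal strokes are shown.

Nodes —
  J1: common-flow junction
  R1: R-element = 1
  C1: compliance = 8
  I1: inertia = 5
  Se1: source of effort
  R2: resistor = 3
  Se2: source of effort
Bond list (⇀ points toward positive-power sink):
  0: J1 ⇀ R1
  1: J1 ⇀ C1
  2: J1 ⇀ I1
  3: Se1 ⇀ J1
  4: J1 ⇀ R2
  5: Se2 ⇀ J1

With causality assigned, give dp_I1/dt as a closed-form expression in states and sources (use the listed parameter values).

bond 3 stroke→J1  (Se1: effort source, stroke at far end)
bond 5 stroke→J1  (source Se2 imposes e)
bond 1 stroke→J1  (C1 outputs effort q/C1)
bond 2 stroke→I1  (I1: I, integral causality)
bond 0 stroke→J1  (1-jn J1 has f-setter on 2)
bond 4 stroke→J1  (J1: bond 2 brought flow, rest push out)

dp_I1/dt = E_Se1 + E_Se2 - 4*p_I1/5 - q_C1/8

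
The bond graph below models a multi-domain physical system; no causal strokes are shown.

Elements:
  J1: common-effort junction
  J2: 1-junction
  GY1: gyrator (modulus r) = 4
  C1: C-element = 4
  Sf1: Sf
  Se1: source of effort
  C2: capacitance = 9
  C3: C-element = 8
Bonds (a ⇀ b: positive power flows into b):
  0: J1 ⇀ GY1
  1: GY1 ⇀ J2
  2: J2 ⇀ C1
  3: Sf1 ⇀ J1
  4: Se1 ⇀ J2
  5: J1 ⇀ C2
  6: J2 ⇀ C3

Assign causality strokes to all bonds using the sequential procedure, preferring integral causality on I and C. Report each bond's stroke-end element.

b0 stroke at GY1
b1 stroke at GY1
b2 stroke at J2
b3 stroke at Sf1
b4 stroke at J2
b5 stroke at J1
b6 stroke at J2

#3 stroke→Sf1  (Sf1 fixes flow; stroke at Sf1)
#4 stroke→J2  (Se1 fixes effort; stroke away)
#2 stroke→J2  (C1 integral (e out))
#5 stroke→J1  (C2 integral (e out))
#0 stroke→GY1  (J1: bond 5 brought effort, rest push out)
#1 stroke→GY1  (through GY1, causality inverts; strokes same side of GY1)
#6 stroke→J2  (J2 flow already set via bond 1)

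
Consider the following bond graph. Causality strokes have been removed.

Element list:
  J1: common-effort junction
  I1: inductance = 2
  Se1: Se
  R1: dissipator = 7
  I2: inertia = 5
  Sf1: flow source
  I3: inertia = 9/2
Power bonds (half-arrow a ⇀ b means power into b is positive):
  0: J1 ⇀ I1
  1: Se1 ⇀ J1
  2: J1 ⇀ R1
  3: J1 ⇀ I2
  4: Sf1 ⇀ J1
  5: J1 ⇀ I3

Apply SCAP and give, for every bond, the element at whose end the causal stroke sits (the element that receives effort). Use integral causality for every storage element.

#0 →I1
#1 →J1
#2 →R1
#3 →I2
#4 →Sf1
#5 →I3

#1 |J1  (Se1 (Se) sets effort on bond)
#4 |Sf1  (Sf1 (Sf) sets flow on bond)
#0 |I1  (J1 effort already set via bond 1)
#2 |R1  (J1: bond 1 brought effort, rest push out)
#3 |I2  (J1: bond 1 brought effort, rest push out)
#5 |I3  (0-jn J1 has e-setter on 1)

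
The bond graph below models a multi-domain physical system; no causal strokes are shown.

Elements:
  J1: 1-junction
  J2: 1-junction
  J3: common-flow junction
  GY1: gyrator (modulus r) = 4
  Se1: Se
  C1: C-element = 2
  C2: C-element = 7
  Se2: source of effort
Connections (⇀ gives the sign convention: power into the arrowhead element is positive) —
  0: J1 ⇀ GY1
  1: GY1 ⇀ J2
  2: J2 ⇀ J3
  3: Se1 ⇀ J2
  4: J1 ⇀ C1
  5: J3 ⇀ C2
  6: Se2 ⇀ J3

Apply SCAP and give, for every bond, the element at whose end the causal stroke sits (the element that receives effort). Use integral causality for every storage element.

#3 →J2  (Se1 fixes effort; stroke away)
#6 →J3  (Se2 (Se) sets effort on bond)
#4 →J1  (C1: C, integral causality)
#0 →GY1  (J1: last free bond brings flow in)
#1 →GY1  (through GY1, causality inverts; strokes same side of GY1)
#2 →J2  (J2: bond 1 brought flow, rest push out)
#5 →J3  (1-jn J3 has f-setter on 2)

b0 stroke→GY1
b1 stroke→GY1
b2 stroke→J2
b3 stroke→J2
b4 stroke→J1
b5 stroke→J3
b6 stroke→J3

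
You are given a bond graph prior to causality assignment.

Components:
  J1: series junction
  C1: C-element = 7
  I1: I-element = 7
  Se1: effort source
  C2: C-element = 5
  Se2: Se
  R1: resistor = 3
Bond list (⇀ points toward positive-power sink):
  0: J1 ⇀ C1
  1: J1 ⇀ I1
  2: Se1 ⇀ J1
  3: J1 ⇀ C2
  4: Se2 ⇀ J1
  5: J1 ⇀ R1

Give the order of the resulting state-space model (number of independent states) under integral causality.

bond 2 stroke→J1  (Se1 fixes effort; stroke away)
bond 4 stroke→J1  (Se2 (Se) sets effort on bond)
bond 0 stroke→J1  (C1 integral (e out))
bond 1 stroke→I1  (I1 integral (f out))
bond 3 stroke→J1  (J1: bond 1 brought flow, rest push out)
bond 5 stroke→J1  (J1: bond 1 brought flow, rest push out)

3  (C1, C2, I1 all integral)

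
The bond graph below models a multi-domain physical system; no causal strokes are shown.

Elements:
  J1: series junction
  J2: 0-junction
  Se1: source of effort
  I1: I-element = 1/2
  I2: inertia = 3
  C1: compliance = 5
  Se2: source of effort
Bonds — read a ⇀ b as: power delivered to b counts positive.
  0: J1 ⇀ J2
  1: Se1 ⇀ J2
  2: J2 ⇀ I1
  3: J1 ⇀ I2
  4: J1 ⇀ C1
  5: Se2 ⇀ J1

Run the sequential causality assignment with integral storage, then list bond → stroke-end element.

#1 stroke at J2  (Se1: effort source, stroke at far end)
#5 stroke at J1  (Se2 fixes effort; stroke away)
#0 stroke at J1  (0-jn J2 has e-setter on 1)
#2 stroke at I1  (0-jn J2 has e-setter on 1)
#3 stroke at I2  (I2: I, integral causality)
#4 stroke at J1  (J1: bond 3 brought flow, rest push out)

b0 stroke at J1
b1 stroke at J2
b2 stroke at I1
b3 stroke at I2
b4 stroke at J1
b5 stroke at J1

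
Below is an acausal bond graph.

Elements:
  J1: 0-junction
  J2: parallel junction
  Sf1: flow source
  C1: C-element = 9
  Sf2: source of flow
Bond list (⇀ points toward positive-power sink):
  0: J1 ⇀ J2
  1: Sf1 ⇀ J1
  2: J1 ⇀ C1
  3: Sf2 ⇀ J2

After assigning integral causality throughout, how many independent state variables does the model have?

1  (C1 all integral)

bond 1 →Sf1  (source Sf1 imposes f)
bond 3 →Sf2  (source Sf2 imposes f)
bond 0 →J2  (only one effort-in slot at J2)
bond 2 →J1  (closing 0-jn rule on J1)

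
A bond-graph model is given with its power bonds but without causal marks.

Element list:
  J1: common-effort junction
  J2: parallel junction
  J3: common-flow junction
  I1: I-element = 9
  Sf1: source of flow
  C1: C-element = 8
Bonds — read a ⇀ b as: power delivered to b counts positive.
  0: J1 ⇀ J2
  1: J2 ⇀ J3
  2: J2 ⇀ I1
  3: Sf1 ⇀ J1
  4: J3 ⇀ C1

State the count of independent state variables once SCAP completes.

2  (C1, I1 all integral)

b3 stroke at Sf1  (source Sf1 imposes f)
b0 stroke at J1  (J1 needs exactly one e-in)
b2 stroke at I1  (I1 outputs flow p/I1)
b1 stroke at J2  (closing 0-jn rule on J2)
b4 stroke at J3  (common-f at J3 fixed by 1)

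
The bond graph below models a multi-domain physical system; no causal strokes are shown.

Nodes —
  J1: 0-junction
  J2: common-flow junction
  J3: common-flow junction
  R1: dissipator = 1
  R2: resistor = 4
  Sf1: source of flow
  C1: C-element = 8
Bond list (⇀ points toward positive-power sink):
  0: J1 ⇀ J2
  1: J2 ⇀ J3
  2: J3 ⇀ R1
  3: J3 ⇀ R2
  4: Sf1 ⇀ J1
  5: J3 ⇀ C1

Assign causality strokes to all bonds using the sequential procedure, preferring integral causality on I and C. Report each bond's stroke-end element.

bond 4 stroke at Sf1  (source Sf1 imposes f)
bond 0 stroke at J1  (J1: last free bond brings effort in)
bond 1 stroke at J2  (1-jn J2 has f-setter on 0)
bond 2 stroke at J3  (1-jn J3 has f-setter on 1)
bond 3 stroke at J3  (J3: bond 1 brought flow, rest push out)
bond 5 stroke at J3  (J3: bond 1 brought flow, rest push out)

b0 |J1
b1 |J2
b2 |J3
b3 |J3
b4 |Sf1
b5 |J3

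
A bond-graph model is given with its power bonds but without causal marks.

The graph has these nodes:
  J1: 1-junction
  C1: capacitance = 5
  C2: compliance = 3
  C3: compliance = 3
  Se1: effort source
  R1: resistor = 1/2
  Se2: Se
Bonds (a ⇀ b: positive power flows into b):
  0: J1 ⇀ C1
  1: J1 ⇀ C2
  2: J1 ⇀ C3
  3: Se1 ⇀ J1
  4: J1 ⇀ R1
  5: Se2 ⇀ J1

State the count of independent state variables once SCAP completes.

3  (C1, C2, C3 all integral)

bond 3 stroke→J1  (Se1: effort source, stroke at far end)
bond 5 stroke→J1  (source Se2 imposes e)
bond 0 stroke→J1  (C1: C, integral causality)
bond 1 stroke→J1  (C2 integral (e out))
bond 2 stroke→J1  (C3: C, integral causality)
bond 4 stroke→R1  (only one flow-in slot at J1)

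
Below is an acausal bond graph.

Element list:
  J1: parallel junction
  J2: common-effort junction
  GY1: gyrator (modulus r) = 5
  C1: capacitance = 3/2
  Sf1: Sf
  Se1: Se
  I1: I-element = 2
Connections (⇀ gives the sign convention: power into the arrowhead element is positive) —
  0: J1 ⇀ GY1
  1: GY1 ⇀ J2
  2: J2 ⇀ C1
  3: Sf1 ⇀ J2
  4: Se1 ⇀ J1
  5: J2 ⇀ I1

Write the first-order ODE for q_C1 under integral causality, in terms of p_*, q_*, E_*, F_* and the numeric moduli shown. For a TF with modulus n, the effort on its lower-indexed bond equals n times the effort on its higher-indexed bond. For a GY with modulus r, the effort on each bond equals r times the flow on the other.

dq_C1/dt = E_Se1/5 + F_Sf1 - p_I1/2

#3 |Sf1  (Sf1: flow source, stroke at near end)
#4 |J1  (source Se1 imposes e)
#0 |GY1  (common-e at J1 fixed by 4)
#1 |GY1  (GY1: gyrator matches bond 0)
#2 |J2  (C1 integral (e out))
#5 |I1  (J2: bond 2 brought effort, rest push out)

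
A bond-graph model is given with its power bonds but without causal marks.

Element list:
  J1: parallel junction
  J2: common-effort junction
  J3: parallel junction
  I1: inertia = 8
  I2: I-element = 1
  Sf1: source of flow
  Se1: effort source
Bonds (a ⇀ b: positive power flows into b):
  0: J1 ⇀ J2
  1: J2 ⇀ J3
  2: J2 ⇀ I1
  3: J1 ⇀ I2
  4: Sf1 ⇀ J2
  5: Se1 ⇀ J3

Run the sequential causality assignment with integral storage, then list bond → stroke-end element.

bond 0 |J1
bond 1 |J2
bond 2 |I1
bond 3 |I2
bond 4 |Sf1
bond 5 |J3

#4 |Sf1  (Sf1 fixes flow; stroke at Sf1)
#5 |J3  (Se1: effort source, stroke at far end)
#1 |J2  (J3 effort already set via bond 5)
#0 |J1  (J2: bond 1 brought effort, rest push out)
#2 |I1  (J2 effort already set via bond 1)
#3 |I2  (0-jn J1 has e-setter on 0)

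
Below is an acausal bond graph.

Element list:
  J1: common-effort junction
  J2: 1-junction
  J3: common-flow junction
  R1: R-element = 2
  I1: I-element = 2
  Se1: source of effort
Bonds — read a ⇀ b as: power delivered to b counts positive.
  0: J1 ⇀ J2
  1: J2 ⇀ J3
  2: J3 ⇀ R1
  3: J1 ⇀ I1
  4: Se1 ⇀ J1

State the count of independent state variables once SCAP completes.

1  (I1 all integral)

b4 stroke→J1  (Se1 (Se) sets effort on bond)
b0 stroke→J2  (J1: bond 4 brought effort, rest push out)
b3 stroke→I1  (common-e at J1 fixed by 4)
b1 stroke→J3  (J2: last free bond brings flow in)
b2 stroke→R1  (J3 needs exactly one f-in)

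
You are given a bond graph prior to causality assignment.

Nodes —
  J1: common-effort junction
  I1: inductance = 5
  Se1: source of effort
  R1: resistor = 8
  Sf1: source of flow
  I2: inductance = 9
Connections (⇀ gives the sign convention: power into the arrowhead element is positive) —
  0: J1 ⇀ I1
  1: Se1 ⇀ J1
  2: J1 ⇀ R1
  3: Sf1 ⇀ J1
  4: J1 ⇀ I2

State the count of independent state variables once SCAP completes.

2  (I1, I2 all integral)

β1 →J1  (Se1 fixes effort; stroke away)
β3 →Sf1  (source Sf1 imposes f)
β0 →I1  (0-jn J1 has e-setter on 1)
β2 →R1  (J1: bond 1 brought effort, rest push out)
β4 →I2  (J1: bond 1 brought effort, rest push out)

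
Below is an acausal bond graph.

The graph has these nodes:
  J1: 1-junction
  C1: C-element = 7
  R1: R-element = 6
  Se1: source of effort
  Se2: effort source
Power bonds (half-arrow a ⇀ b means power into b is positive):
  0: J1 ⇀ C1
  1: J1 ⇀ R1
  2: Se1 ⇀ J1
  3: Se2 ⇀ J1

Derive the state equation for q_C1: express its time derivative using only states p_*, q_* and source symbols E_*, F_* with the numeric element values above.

dq_C1/dt = E_Se1/6 + E_Se2/6 - q_C1/42

#2 →J1  (source Se1 imposes e)
#3 →J1  (Se2 (Se) sets effort on bond)
#0 →J1  (C1 integral (e out))
#1 →R1  (closing 1-jn rule on J1)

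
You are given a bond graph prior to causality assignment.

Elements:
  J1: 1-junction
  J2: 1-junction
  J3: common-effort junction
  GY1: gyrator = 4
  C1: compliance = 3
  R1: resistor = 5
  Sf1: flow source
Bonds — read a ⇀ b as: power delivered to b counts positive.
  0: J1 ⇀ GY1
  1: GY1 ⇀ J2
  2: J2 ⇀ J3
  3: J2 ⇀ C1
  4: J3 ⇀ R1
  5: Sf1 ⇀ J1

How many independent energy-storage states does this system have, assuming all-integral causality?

#5 →Sf1  (Sf1 (Sf) sets flow on bond)
#0 →J1  (common-f at J1 fixed by 5)
#1 →J2  (GY1 both-in/both-out from 0)
#3 →J2  (C1: C, integral causality)
#2 →J3  (closing 1-jn rule on J2)
#4 →R1  (J3 effort already set via bond 2)

1  (C1 all integral)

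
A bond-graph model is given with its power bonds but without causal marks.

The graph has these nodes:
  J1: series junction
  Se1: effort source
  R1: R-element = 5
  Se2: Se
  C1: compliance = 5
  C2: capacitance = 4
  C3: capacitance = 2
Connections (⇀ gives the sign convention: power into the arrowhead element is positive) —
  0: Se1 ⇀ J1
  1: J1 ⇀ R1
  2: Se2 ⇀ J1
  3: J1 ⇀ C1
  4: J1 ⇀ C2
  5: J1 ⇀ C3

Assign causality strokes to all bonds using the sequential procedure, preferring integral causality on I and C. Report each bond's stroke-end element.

b0 stroke→J1  (Se1 (Se) sets effort on bond)
b2 stroke→J1  (source Se2 imposes e)
b3 stroke→J1  (C1 integral (e out))
b4 stroke→J1  (C2: C, integral causality)
b5 stroke→J1  (C3 integral (e out))
b1 stroke→R1  (J1: last free bond brings flow in)

#0 stroke at J1
#1 stroke at R1
#2 stroke at J1
#3 stroke at J1
#4 stroke at J1
#5 stroke at J1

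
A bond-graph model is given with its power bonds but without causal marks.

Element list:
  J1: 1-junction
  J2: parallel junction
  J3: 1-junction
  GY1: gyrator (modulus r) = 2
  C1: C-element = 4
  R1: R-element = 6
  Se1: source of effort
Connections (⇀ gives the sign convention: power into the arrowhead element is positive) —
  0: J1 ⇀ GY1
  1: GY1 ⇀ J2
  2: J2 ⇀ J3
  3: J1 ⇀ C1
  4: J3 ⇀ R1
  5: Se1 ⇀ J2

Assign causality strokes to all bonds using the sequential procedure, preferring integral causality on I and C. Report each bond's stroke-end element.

β0 |GY1
β1 |GY1
β2 |J3
β3 |J1
β4 |R1
β5 |J2

bond 5 stroke at J2  (Se1 fixes effort; stroke away)
bond 1 stroke at GY1  (common-e at J2 fixed by 5)
bond 2 stroke at J3  (J2 effort already set via bond 5)
bond 4 stroke at R1  (J3: last free bond brings flow in)
bond 0 stroke at GY1  (GY1: gyrator matches bond 1)
bond 3 stroke at J1  (common-f at J1 fixed by 0)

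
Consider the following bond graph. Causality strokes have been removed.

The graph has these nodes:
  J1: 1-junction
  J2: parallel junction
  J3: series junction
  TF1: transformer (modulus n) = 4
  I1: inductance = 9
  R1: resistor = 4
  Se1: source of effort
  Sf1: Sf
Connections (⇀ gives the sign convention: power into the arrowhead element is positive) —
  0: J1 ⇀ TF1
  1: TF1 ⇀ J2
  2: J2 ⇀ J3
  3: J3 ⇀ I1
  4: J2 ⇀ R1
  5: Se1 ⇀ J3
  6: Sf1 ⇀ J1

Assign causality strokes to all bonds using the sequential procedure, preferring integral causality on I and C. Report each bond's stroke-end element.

b5 stroke at J3  (Se1 (Se) sets effort on bond)
b6 stroke at Sf1  (source Sf1 imposes f)
b0 stroke at J1  (J1 flow already set via bond 6)
b1 stroke at TF1  (TF1 one-in-one-out from 0)
b3 stroke at I1  (I1: I, integral causality)
b2 stroke at J3  (1-jn J3 has f-setter on 3)
b4 stroke at J2  (J2: last free bond brings effort in)

b0 |J1
b1 |TF1
b2 |J3
b3 |I1
b4 |J2
b5 |J3
b6 |Sf1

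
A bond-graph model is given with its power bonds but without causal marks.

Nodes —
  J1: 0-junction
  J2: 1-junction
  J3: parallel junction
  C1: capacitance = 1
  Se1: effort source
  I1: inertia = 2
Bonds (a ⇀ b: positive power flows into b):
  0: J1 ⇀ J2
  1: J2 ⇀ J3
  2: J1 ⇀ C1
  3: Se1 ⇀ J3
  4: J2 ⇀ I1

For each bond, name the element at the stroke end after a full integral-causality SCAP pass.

#3 |J3  (Se1: effort source, stroke at far end)
#1 |J2  (J3 effort already set via bond 3)
#2 |J1  (C1 outputs effort q/C1)
#0 |J2  (common-e at J1 fixed by 2)
#4 |I1  (closing 1-jn rule on J2)

β0 stroke at J2
β1 stroke at J2
β2 stroke at J1
β3 stroke at J3
β4 stroke at I1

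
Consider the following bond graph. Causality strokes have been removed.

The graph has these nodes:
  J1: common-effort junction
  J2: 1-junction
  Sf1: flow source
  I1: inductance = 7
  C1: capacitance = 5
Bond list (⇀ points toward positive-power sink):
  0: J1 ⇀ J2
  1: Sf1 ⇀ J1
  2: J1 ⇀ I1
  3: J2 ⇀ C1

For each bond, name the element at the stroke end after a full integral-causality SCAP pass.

#0 →J1
#1 →Sf1
#2 →I1
#3 →J2

#1 stroke→Sf1  (Sf1: flow source, stroke at near end)
#2 stroke→I1  (I1: I, integral causality)
#0 stroke→J1  (J1 needs exactly one e-in)
#3 stroke→J2  (common-f at J2 fixed by 0)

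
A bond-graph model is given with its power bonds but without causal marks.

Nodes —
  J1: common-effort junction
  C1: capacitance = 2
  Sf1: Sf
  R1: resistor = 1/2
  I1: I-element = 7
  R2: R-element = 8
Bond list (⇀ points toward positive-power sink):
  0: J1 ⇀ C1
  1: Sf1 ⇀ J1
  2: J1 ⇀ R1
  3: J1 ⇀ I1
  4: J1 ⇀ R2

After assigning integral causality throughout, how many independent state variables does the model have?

2  (C1, I1 all integral)

β1 stroke→Sf1  (Sf1: flow source, stroke at near end)
β0 stroke→J1  (C1: C, integral causality)
β2 stroke→R1  (0-jn J1 has e-setter on 0)
β3 stroke→I1  (common-e at J1 fixed by 0)
β4 stroke→R2  (0-jn J1 has e-setter on 0)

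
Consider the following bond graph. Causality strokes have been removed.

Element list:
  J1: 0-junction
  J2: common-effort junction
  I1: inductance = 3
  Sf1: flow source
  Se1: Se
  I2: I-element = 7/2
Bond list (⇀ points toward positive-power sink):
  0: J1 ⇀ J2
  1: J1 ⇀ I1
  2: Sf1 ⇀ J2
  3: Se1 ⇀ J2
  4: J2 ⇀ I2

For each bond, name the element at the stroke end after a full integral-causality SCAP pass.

#2 |Sf1  (Sf1 (Sf) sets flow on bond)
#3 |J2  (Se1 (Se) sets effort on bond)
#0 |J1  (common-e at J2 fixed by 3)
#4 |I2  (J2: bond 3 brought effort, rest push out)
#1 |I1  (J1 effort already set via bond 0)

β0 →J1
β1 →I1
β2 →Sf1
β3 →J2
β4 →I2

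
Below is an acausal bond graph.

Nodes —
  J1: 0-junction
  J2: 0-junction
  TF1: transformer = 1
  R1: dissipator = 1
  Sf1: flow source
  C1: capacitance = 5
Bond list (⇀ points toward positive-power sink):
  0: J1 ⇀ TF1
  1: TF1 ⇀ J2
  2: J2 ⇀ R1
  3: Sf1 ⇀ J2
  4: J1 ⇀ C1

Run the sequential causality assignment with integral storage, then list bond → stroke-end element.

b0 stroke→TF1
b1 stroke→J2
b2 stroke→R1
b3 stroke→Sf1
b4 stroke→J1

#3 →Sf1  (Sf1 (Sf) sets flow on bond)
#4 →J1  (prefer integral on C1)
#0 →TF1  (J1 effort already set via bond 4)
#1 →J2  (TF1 one-in-one-out from 0)
#2 →R1  (0-jn J2 has e-setter on 1)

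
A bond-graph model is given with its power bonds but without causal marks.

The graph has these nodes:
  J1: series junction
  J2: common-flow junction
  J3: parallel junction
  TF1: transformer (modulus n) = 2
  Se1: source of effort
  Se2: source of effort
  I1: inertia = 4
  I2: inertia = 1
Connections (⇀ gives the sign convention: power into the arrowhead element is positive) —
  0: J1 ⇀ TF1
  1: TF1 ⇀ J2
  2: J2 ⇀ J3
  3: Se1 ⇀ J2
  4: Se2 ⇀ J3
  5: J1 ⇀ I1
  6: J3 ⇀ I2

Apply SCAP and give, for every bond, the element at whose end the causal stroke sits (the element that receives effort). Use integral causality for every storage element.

bond 0 →J1
bond 1 →TF1
bond 2 →J2
bond 3 →J2
bond 4 →J3
bond 5 →I1
bond 6 →I2

β3 →J2  (Se1 (Se) sets effort on bond)
β4 →J3  (Se2 (Se) sets effort on bond)
β2 →J2  (J3: bond 4 brought effort, rest push out)
β6 →I2  (0-jn J3 has e-setter on 4)
β1 →TF1  (J2 needs exactly one f-in)
β0 →J1  (TF TF1: opposite of bond 1)
β5 →I1  (closing 1-jn rule on J1)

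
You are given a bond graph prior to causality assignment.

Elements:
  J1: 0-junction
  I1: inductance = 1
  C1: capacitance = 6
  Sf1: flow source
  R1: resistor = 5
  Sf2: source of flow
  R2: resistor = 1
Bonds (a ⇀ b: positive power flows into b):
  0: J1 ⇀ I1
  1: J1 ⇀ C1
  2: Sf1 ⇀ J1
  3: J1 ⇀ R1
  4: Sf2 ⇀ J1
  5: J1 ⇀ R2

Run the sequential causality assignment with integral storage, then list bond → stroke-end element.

b0 |I1
b1 |J1
b2 |Sf1
b3 |R1
b4 |Sf2
b5 |R2

β2 →Sf1  (Sf1 (Sf) sets flow on bond)
β4 →Sf2  (Sf2: flow source, stroke at near end)
β0 →I1  (I1 outputs flow p/I1)
β1 →J1  (prefer integral on C1)
β3 →R1  (0-jn J1 has e-setter on 1)
β5 →R2  (J1 effort already set via bond 1)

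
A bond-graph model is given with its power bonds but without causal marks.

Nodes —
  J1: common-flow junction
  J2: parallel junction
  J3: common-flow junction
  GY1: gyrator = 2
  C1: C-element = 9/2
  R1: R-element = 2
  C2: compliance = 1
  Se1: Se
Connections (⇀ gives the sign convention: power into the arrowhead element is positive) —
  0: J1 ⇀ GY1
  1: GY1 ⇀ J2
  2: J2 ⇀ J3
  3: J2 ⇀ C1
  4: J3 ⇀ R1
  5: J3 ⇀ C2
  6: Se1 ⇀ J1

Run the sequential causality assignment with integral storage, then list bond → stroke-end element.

b6 →J1  (Se1 fixes effort; stroke away)
b0 →GY1  (J1: last free bond brings flow in)
b1 →GY1  (GY1 both-in/both-out from 0)
b3 →J2  (C1 integral (e out))
b2 →J3  (common-e at J2 fixed by 3)
b5 →J3  (C2: C, integral causality)
b4 →R1  (J3: last free bond brings flow in)

b0 |GY1
b1 |GY1
b2 |J3
b3 |J2
b4 |R1
b5 |J3
b6 |J1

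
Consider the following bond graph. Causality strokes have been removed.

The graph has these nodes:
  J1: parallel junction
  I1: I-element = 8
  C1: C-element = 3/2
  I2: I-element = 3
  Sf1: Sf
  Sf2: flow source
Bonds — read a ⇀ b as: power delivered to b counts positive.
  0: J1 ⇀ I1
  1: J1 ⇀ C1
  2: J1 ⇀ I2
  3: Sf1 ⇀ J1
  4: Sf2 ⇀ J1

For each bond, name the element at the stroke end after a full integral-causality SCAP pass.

bond 0 |I1
bond 1 |J1
bond 2 |I2
bond 3 |Sf1
bond 4 |Sf2

bond 3 stroke→Sf1  (Sf1 (Sf) sets flow on bond)
bond 4 stroke→Sf2  (Sf2 fixes flow; stroke at Sf2)
bond 0 stroke→I1  (I1 integral (f out))
bond 1 stroke→J1  (C1 outputs effort q/C1)
bond 2 stroke→I2  (J1 effort already set via bond 1)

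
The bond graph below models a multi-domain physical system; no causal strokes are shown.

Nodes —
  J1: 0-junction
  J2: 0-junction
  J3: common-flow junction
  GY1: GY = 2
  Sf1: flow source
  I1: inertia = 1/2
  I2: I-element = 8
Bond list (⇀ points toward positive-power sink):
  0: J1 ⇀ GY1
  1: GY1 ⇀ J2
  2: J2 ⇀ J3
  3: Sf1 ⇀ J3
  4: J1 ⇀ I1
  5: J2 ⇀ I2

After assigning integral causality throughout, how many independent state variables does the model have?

bond 3 |Sf1  (Sf1 fixes flow; stroke at Sf1)
bond 2 |J3  (J3: bond 3 brought flow, rest push out)
bond 4 |I1  (I1 integral (f out))
bond 0 |J1  (J1: last free bond brings effort in)
bond 1 |J2  (GY GY1: same side as bond 0)
bond 5 |I2  (0-jn J2 has e-setter on 1)

2  (I1, I2 all integral)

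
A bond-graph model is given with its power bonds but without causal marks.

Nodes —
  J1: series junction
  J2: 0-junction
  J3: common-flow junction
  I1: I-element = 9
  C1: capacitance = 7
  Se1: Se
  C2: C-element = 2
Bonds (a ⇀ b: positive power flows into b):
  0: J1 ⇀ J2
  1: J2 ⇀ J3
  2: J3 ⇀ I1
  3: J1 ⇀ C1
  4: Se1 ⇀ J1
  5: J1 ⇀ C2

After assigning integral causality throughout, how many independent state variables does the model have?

3  (C1, C2, I1 all integral)

β4 →J1  (Se1 fixes effort; stroke away)
β2 →I1  (I1 integral (f out))
β1 →J3  (J3: bond 2 brought flow, rest push out)
β0 →J2  (closing 0-jn rule on J2)
β3 →J1  (J1 flow already set via bond 0)
β5 →J1  (common-f at J1 fixed by 0)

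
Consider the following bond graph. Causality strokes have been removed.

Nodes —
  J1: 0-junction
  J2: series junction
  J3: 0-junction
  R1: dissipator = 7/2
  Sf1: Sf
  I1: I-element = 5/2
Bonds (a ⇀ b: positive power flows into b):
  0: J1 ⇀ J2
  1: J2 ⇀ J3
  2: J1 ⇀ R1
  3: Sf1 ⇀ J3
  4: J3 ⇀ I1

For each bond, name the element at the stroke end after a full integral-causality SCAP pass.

b0 stroke→J2
b1 stroke→J3
b2 stroke→J1
b3 stroke→Sf1
b4 stroke→I1

b3 stroke at Sf1  (Sf1 fixes flow; stroke at Sf1)
b4 stroke at I1  (I1 integral (f out))
b1 stroke at J3  (J3: last free bond brings effort in)
b0 stroke at J2  (1-jn J2 has f-setter on 1)
b2 stroke at J1  (only one effort-in slot at J1)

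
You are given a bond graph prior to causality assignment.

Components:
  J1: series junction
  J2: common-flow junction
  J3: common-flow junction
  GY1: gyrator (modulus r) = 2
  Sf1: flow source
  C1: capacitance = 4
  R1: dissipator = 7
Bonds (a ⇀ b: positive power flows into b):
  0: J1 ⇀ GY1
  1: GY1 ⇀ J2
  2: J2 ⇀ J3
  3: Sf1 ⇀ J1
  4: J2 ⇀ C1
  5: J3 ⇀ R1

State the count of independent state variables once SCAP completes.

1  (C1 all integral)

#3 stroke at Sf1  (Sf1 fixes flow; stroke at Sf1)
#0 stroke at J1  (1-jn J1 has f-setter on 3)
#1 stroke at J2  (GY1: gyrator matches bond 0)
#4 stroke at J2  (prefer integral on C1)
#2 stroke at J3  (J2: last free bond brings flow in)
#5 stroke at R1  (J3: last free bond brings flow in)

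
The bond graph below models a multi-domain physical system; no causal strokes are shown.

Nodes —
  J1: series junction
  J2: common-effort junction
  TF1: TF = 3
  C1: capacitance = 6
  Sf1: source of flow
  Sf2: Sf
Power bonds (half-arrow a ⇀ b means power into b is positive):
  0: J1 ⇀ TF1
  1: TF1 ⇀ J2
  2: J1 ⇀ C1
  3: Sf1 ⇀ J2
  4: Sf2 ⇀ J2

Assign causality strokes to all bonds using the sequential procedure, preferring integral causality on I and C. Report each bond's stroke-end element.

β0 |TF1
β1 |J2
β2 |J1
β3 |Sf1
β4 |Sf2

bond 3 stroke→Sf1  (source Sf1 imposes f)
bond 4 stroke→Sf2  (Sf2 (Sf) sets flow on bond)
bond 1 stroke→J2  (only one effort-in slot at J2)
bond 0 stroke→TF1  (through TF1, causality passes straight; one stroke at TF1)
bond 2 stroke→J1  (J1 flow already set via bond 0)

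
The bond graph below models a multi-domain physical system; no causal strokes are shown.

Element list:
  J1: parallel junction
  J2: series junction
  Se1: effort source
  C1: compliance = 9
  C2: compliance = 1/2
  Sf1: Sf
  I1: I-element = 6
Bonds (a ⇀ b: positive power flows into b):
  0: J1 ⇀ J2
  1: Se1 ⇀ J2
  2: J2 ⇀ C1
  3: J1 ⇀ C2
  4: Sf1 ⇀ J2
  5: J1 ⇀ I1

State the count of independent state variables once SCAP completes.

β1 |J2  (Se1 fixes effort; stroke away)
β4 |Sf1  (Sf1 (Sf) sets flow on bond)
β0 |J2  (common-f at J2 fixed by 4)
β2 |J2  (J2: bond 4 brought flow, rest push out)
β3 |J1  (prefer integral on C2)
β5 |I1  (J1 effort already set via bond 3)

3  (C1, C2, I1 all integral)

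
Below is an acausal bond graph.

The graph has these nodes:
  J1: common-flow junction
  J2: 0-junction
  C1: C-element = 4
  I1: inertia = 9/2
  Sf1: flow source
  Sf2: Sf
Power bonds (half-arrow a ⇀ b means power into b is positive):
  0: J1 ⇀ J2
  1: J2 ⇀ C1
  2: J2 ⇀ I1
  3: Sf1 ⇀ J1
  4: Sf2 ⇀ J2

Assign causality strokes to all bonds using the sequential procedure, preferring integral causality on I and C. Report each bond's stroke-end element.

β0 stroke→J1
β1 stroke→J2
β2 stroke→I1
β3 stroke→Sf1
β4 stroke→Sf2

#3 |Sf1  (Sf1 (Sf) sets flow on bond)
#4 |Sf2  (Sf2 fixes flow; stroke at Sf2)
#0 |J1  (1-jn J1 has f-setter on 3)
#1 |J2  (C1 integral (e out))
#2 |I1  (J2 effort already set via bond 1)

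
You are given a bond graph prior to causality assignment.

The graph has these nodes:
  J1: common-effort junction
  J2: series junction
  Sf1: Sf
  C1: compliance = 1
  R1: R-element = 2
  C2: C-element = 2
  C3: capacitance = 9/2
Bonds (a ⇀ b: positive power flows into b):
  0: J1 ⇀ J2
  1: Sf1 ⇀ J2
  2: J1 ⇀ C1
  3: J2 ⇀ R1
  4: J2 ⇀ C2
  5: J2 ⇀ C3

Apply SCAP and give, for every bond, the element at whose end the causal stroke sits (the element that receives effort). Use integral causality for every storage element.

β0 |J2
β1 |Sf1
β2 |J1
β3 |J2
β4 |J2
β5 |J2

#1 →Sf1  (Sf1: flow source, stroke at near end)
#0 →J2  (J2: bond 1 brought flow, rest push out)
#3 →J2  (common-f at J2 fixed by 1)
#4 →J2  (J2: bond 1 brought flow, rest push out)
#5 →J2  (J2 flow already set via bond 1)
#2 →J1  (J1 needs exactly one e-in)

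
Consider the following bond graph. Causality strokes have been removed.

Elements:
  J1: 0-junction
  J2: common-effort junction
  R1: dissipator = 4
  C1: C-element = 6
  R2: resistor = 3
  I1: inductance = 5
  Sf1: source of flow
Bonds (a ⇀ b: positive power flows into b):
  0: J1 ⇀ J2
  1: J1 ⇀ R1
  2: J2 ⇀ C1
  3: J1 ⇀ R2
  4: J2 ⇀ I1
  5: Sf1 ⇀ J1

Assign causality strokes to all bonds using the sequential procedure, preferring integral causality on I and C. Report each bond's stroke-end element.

#5 stroke→Sf1  (Sf1 fixes flow; stroke at Sf1)
#2 stroke→J2  (prefer integral on C1)
#0 stroke→J1  (J2: bond 2 brought effort, rest push out)
#4 stroke→I1  (J2: bond 2 brought effort, rest push out)
#1 stroke→R1  (0-jn J1 has e-setter on 0)
#3 stroke→R2  (common-e at J1 fixed by 0)

β0 |J1
β1 |R1
β2 |J2
β3 |R2
β4 |I1
β5 |Sf1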